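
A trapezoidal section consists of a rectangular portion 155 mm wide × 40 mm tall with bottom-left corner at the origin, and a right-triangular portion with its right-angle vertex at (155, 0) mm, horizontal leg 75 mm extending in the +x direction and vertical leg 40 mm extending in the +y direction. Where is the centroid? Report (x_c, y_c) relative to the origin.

x_c = 97.47 mm, y_c = 18.70 mm

Part | A | x̄ᵢ | ȳᵢ | A·x̄ᵢ | A·ȳᵢ
rectangular portion | 6200.00 | 77.50 | 20.00 | 480500.00 | 124000.00
triangular portion | 1500.00 | 180.00 | 13.33 | 270000.00 | 20000.00
Σ | 7700.00 |  |  | 750500.00 | 144000.00
x_c = 750500.00 / 7700.00 = 97.47 mm
y_c = 144000.00 / 7700.00 = 18.70 mm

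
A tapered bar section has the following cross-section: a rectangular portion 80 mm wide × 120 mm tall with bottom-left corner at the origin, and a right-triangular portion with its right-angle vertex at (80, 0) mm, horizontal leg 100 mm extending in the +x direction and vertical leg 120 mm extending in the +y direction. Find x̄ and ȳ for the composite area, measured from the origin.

rectangular portion: A = 80 × 120 = 9600.00, centroid at (40.00, 60.00).
triangular portion: A = ½·100·120 = 6000.00, centroid at (113.33, 40.00).
ΣA = 15600.00 mm², ΣAx̄ = 1064000.00 mm³, ΣAȳ = 816000.00 mm³.
x̄ = 1064000.00/15600.00 = 68.21 mm; ȳ = 816000.00/15600.00 = 52.31 mm.

x̄ = 68.21 mm, ȳ = 52.31 mm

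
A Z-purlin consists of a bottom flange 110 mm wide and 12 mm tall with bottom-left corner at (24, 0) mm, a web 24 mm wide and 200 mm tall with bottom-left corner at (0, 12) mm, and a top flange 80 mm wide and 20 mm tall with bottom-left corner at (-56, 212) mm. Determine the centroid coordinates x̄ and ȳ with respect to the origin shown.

bottom flange: A = 110 × 12 = 1320.00, centroid at (79.00, 6.00).
web: A = 24 × 200 = 4800.00, centroid at (12.00, 112.00).
top flange: A = 80 × 20 = 1600.00, centroid at (-16.00, 222.00).
ΣA = 7720.00 mm²
ΣAx̄ = (1320.00)(79.00) + (4800.00)(12.00) + (1600.00)(-16.00) = 136280.00 mm³
ΣAȳ = (1320.00)(6.00) + (4800.00)(112.00) + (1600.00)(222.00) = 900720.00 mm³
x̄ = 136280.00 / 7720.00 = 17.65 mm
ȳ = 900720.00 / 7720.00 = 116.67 mm

x̄ = 17.65 mm, ȳ = 116.67 mm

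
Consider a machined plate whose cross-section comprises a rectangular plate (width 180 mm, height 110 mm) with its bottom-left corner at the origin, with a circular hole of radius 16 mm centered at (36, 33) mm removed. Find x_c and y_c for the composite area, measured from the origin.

x_c = 92.29 mm, y_c = 55.93 mm

plate: A = 180 × 110 = 19800.00, centroid at (90.00, 55.00).
hole: A = −π·16² = -804.25, centroid at (36.00, 33.00).
ΣA = 18995.75 mm², ΣAx_c = 1753047.08 mm³, ΣAy_c = 1062459.83 mm³.
x_c = 1753047.08/18995.75 = 92.29 mm; y_c = 1062459.83/18995.75 = 55.93 mm.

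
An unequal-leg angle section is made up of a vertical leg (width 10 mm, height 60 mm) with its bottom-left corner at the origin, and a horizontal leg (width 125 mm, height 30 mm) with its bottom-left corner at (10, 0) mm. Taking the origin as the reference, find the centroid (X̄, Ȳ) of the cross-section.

X̄ = 63.19 mm, Ȳ = 17.07 mm

vertical leg: A = 10 × 60 = 600.00, centroid at (5.00, 30.00).
horizontal leg: A = 125 × 30 = 3750.00, centroid at (72.50, 15.00).
ΣA = 4350.00 mm², ΣAX̄ = 274875.00 mm³, ΣAȲ = 74250.00 mm³.
X̄ = 274875.00/4350.00 = 63.19 mm; Ȳ = 74250.00/4350.00 = 17.07 mm.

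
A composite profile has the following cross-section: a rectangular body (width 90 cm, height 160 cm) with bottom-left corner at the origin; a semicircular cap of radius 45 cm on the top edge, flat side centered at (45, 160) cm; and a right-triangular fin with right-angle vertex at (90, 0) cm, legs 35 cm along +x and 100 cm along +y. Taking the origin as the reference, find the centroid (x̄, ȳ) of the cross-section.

x̄ = 50.13 cm, ȳ = 92.08 cm

Part | A | x̄ᵢ | ȳᵢ | A·x̄ᵢ | A·ȳᵢ
rectangular body | 14400.00 | 45.00 | 80.00 | 648000.00 | 1152000.00
semicircular top | 3180.86 | 45.00 | 179.10 | 143138.82 | 569688.01
triangular fin | 1750.00 | 101.67 | 33.33 | 177916.67 | 58333.33
Σ | 19330.86 |  |  | 969055.48 | 1780021.34
x̄ = 969055.48 / 19330.86 = 50.13 cm
ȳ = 1780021.34 / 19330.86 = 92.08 cm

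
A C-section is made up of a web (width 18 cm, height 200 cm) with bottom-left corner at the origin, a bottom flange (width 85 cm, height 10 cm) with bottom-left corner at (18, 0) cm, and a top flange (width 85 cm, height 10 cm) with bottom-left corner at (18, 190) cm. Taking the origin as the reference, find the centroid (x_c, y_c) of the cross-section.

Part | A | x̄ᵢ | ȳᵢ | A·x̄ᵢ | A·ȳᵢ
web | 3600.00 | 9.00 | 100.00 | 32400.00 | 360000.00
bottom flange | 850.00 | 60.50 | 5.00 | 51425.00 | 4250.00
top flange | 850.00 | 60.50 | 195.00 | 51425.00 | 165750.00
Σ | 5300.00 |  |  | 135250.00 | 530000.00
x_c = 135250.00 / 5300.00 = 25.52 cm
y_c = 530000.00 / 5300.00 = 100.00 cm

x_c = 25.52 cm, y_c = 100.00 cm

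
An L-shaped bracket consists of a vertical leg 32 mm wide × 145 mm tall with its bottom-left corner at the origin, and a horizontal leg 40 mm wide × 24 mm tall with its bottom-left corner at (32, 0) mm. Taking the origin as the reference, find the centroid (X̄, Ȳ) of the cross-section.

X̄ = 22.17 mm, Ȳ = 62.13 mm

vertical leg: A = 32 × 145 = 4640.00, centroid at (16.00, 72.50).
horizontal leg: A = 40 × 24 = 960.00, centroid at (52.00, 12.00).
ΣA = 5600.00 mm²
ΣAX̄ = (4640.00)(16.00) + (960.00)(52.00) = 124160.00 mm³
ΣAȲ = (4640.00)(72.50) + (960.00)(12.00) = 347920.00 mm³
X̄ = 124160.00 / 5600.00 = 22.17 mm
Ȳ = 347920.00 / 5600.00 = 62.13 mm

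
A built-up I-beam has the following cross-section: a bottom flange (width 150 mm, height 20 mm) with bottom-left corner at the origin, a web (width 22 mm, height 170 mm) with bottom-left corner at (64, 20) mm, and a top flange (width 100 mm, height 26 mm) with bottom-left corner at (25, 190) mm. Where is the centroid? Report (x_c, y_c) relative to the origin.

x_c = 75.00 mm, y_c = 101.77 mm

Part | A | x̄ᵢ | ȳᵢ | A·x̄ᵢ | A·ȳᵢ
bottom flange | 3000.00 | 75.00 | 10.00 | 225000.00 | 30000.00
web | 3740.00 | 75.00 | 105.00 | 280500.00 | 392700.00
top flange | 2600.00 | 75.00 | 203.00 | 195000.00 | 527800.00
Σ | 9340.00 |  |  | 700500.00 | 950500.00
x_c = 700500.00 / 9340.00 = 75.00 mm
y_c = 950500.00 / 9340.00 = 101.77 mm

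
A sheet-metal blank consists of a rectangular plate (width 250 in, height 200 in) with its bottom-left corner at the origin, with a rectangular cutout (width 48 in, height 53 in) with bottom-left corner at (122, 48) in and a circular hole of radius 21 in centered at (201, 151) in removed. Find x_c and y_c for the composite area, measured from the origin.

plate: A = 250 × 200 = 50000.00, centroid at (125.00, 100.00).
hole 1: A = −(48 × 53) = -2544.00, centroid at (146.00, 74.50).
hole 2: A = −π·21² = -1385.44, centroid at (201.00, 151.00).
ΣA = 46070.56 in²
ΣAx_c = (50000.00)(125.00) + (-2544.00)(146.00) + (-1385.44)(201.00) = 5600102.09 in³
ΣAy_c = (50000.00)(100.00) + (-2544.00)(74.50) + (-1385.44)(151.00) = 4601270.20 in³
x_c = 5600102.09 / 46070.56 = 121.55 in
y_c = 4601270.20 / 46070.56 = 99.87 in

x_c = 121.55 in, y_c = 99.87 in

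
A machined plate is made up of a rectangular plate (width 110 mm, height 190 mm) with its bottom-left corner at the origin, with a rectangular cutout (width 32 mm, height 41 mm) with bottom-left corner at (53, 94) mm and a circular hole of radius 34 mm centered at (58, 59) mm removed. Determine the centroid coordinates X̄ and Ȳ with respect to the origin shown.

Part | A | x̄ᵢ | ȳᵢ | A·x̄ᵢ | A·ȳᵢ
plate | 20900.00 | 55.00 | 95.00 | 1149500.00 | 1985500.00
hole 1 | -1312.00 | 69.00 | 114.50 | -90528.00 | -150224.00
hole 2 | -3631.68 | 58.00 | 59.00 | -210637.50 | -214269.19
Σ | 15956.32 |  |  | 848334.50 | 1621006.81
X̄ = 848334.50 / 15956.32 = 53.17 mm
Ȳ = 1621006.81 / 15956.32 = 101.59 mm

X̄ = 53.17 mm, Ȳ = 101.59 mm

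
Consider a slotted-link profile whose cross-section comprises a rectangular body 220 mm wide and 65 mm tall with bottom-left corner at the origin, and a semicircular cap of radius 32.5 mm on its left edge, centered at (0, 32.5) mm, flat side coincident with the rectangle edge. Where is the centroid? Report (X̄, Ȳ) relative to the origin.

rectangular body: A = 220 × 65 = 14300.00, centroid at (110.00, 32.50).
semicircular end: A = ½π·32.5² = 1659.15, centroid at (-13.79, 32.50).
ΣA = 15959.15 mm², ΣAX̄ = 1550114.58 mm³, ΣAȲ = 518672.49 mm³.
X̄ = 1550114.58/15959.15 = 97.13 mm; Ȳ = 518672.49/15959.15 = 32.50 mm.

X̄ = 97.13 mm, Ȳ = 32.50 mm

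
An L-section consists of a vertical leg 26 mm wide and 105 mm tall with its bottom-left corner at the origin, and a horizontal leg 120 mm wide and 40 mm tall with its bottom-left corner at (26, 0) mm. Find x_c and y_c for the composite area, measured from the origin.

x_c = 59.53 mm, y_c = 31.78 mm

vertical leg: A = 26 × 105 = 2730.00, centroid at (13.00, 52.50).
horizontal leg: A = 120 × 40 = 4800.00, centroid at (86.00, 20.00).
ΣA = 7530.00 mm², ΣAx_c = 448290.00 mm³, ΣAy_c = 239325.00 mm³.
x_c = 448290.00/7530.00 = 59.53 mm; y_c = 239325.00/7530.00 = 31.78 mm.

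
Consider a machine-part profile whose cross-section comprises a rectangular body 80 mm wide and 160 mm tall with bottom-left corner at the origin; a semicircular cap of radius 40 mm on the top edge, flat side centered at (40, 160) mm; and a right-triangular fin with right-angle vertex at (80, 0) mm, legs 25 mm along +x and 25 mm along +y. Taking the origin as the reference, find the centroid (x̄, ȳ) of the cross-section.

rectangular body: A = 80 × 160 = 12800.00, centroid at (40.00, 80.00).
semicircular top: A = ½π·40² = 2513.27, centroid at (40.00, 176.98).
triangular fin: A = ½·25·25 = 312.50, centroid at (88.33, 8.33).
ΣA = 15625.77 mm², ΣAx̄ = 640135.13 mm³, ΣAȳ = 1471394.69 mm³.
x̄ = 640135.13/15625.77 = 40.97 mm; ȳ = 1471394.69/15625.77 = 94.16 mm.

x̄ = 40.97 mm, ȳ = 94.16 mm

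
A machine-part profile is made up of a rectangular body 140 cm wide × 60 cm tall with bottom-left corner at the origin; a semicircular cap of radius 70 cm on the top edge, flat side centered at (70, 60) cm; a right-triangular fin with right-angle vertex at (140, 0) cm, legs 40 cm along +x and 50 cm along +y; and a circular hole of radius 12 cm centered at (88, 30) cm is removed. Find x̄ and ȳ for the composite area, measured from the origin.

rectangular body: A = 140 × 60 = 8400.00, centroid at (70.00, 30.00).
semicircular top: A = ½π·70² = 7696.90, centroid at (70.00, 89.71).
triangular fin: A = ½·40·50 = 1000.00, centroid at (153.33, 16.67).
hole: A = −π·12² = -452.39, centroid at (88.00, 30.00).
ΣA = 16644.51 cm²
ΣAx̄ = (8400.00)(70.00) + (7696.90)(70.00) + (1000.00)(153.33) + (-452.39)(88.00) = 1240306.21 cm³
ΣAȳ = (8400.00)(30.00) + (7696.90)(89.71) + (1000.00)(16.67) + (-452.39)(30.00) = 945575.77 cm³
x̄ = 1240306.21 / 16644.51 = 74.52 cm
ȳ = 945575.77 / 16644.51 = 56.81 cm

x̄ = 74.52 cm, ȳ = 56.81 cm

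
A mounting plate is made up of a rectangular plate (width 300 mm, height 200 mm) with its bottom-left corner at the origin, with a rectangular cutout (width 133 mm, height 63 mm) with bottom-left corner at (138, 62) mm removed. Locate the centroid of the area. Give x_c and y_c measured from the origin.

plate: A = 300 × 200 = 60000.00, centroid at (150.00, 100.00).
hole: A = −(133 × 63) = -8379.00, centroid at (204.50, 93.50).
ΣA = 51621.00 mm²
ΣAx_c = (60000.00)(150.00) + (-8379.00)(204.50) = 7286494.50 mm³
ΣAy_c = (60000.00)(100.00) + (-8379.00)(93.50) = 5216563.50 mm³
x_c = 7286494.50 / 51621.00 = 141.15 mm
y_c = 5216563.50 / 51621.00 = 101.06 mm

x_c = 141.15 mm, y_c = 101.06 mm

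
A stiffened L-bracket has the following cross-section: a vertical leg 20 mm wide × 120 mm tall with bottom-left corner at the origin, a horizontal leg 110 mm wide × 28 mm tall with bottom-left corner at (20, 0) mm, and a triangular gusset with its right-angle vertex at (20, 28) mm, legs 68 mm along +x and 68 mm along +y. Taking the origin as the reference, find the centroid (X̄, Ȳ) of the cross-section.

X̄ = 45.39 mm, Ȳ = 39.05 mm

vertical leg: A = 20 × 120 = 2400.00, centroid at (10.00, 60.00).
horizontal leg: A = 110 × 28 = 3080.00, centroid at (75.00, 14.00).
gusset: A = ½·68·68 = 2312.00, centroid at (42.67, 50.67).
ΣA = 7792.00 mm², ΣAX̄ = 353645.33 mm³, ΣAȲ = 304261.33 mm³.
X̄ = 353645.33/7792.00 = 45.39 mm; Ȳ = 304261.33/7792.00 = 39.05 mm.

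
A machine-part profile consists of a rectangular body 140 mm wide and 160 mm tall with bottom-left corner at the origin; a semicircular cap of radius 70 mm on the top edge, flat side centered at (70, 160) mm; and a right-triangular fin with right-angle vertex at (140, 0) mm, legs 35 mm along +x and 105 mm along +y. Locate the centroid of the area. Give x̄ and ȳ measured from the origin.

rectangular body: A = 140 × 160 = 22400.00, centroid at (70.00, 80.00).
semicircular top: A = ½π·70² = 7696.90, centroid at (70.00, 189.71).
triangular fin: A = ½·35·105 = 1837.50, centroid at (151.67, 35.00).
ΣA = 31934.40 mm²
ΣAx̄ = (22400.00)(70.00) + (7696.90)(70.00) + (1837.50)(151.67) = 2385470.64 mm³
ΣAȳ = (22400.00)(80.00) + (7696.90)(189.71) + (1837.50)(35.00) = 3316483.49 mm³
x̄ = 2385470.64 / 31934.40 = 74.70 mm
ȳ = 3316483.49 / 31934.40 = 103.85 mm

x̄ = 74.70 mm, ȳ = 103.85 mm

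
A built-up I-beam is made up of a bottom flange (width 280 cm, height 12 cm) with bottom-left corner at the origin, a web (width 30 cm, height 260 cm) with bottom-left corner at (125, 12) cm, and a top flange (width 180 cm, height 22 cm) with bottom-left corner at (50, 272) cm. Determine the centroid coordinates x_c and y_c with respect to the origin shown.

x_c = 140.00 cm, y_c = 148.71 cm

bottom flange: A = 280 × 12 = 3360.00, centroid at (140.00, 6.00).
web: A = 30 × 260 = 7800.00, centroid at (140.00, 142.00).
top flange: A = 180 × 22 = 3960.00, centroid at (140.00, 283.00).
ΣA = 15120.00 cm², ΣAx_c = 2116800.00 cm³, ΣAy_c = 2248440.00 cm³.
x_c = 2116800.00/15120.00 = 140.00 cm; y_c = 2248440.00/15120.00 = 148.71 cm.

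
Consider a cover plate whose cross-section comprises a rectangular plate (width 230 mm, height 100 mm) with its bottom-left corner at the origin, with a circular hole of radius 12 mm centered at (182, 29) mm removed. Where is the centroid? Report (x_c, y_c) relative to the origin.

plate: A = 230 × 100 = 23000.00, centroid at (115.00, 50.00).
hole: A = −π·12² = -452.39, centroid at (182.00, 29.00).
ΣA = 22547.61 mm²
ΣAx_c = (23000.00)(115.00) + (-452.39)(182.00) = 2562665.14 mm³
ΣAy_c = (23000.00)(50.00) + (-452.39)(29.00) = 1136880.71 mm³
x_c = 2562665.14 / 22547.61 = 113.66 mm
y_c = 1136880.71 / 22547.61 = 50.42 mm

x_c = 113.66 mm, y_c = 50.42 mm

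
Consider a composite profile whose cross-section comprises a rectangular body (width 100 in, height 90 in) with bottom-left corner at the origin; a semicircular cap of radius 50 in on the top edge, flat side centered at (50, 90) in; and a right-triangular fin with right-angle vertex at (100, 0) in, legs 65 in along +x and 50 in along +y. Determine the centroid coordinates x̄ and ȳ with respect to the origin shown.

x̄ = 58.00 in, ȳ = 59.71 in

rectangular body: A = 100 × 90 = 9000.00, centroid at (50.00, 45.00).
semicircular top: A = ½π·50² = 3926.99, centroid at (50.00, 111.22).
triangular fin: A = ½·65·50 = 1625.00, centroid at (121.67, 16.67).
ΣA = 14551.99 in²
ΣAx̄ = (9000.00)(50.00) + (3926.99)(50.00) + (1625.00)(121.67) = 844057.87 in³
ΣAȳ = (9000.00)(45.00) + (3926.99)(111.22) + (1625.00)(16.67) = 868845.84 in³
x̄ = 844057.87 / 14551.99 = 58.00 in
ȳ = 868845.84 / 14551.99 = 59.71 in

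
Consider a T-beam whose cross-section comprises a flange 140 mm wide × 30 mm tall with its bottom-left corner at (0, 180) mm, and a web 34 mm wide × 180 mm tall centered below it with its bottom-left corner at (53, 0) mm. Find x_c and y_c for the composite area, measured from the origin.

x_c = 70.00 mm, y_c = 132.73 mm

web: A = 34 × 180 = 6120.00, centroid at (70.00, 90.00).
flange: A = 140 × 30 = 4200.00, centroid at (70.00, 195.00).
ΣA = 10320.00 mm²
ΣAx_c = (6120.00)(70.00) + (4200.00)(70.00) = 722400.00 mm³
ΣAy_c = (6120.00)(90.00) + (4200.00)(195.00) = 1369800.00 mm³
x_c = 722400.00 / 10320.00 = 70.00 mm
y_c = 1369800.00 / 10320.00 = 132.73 mm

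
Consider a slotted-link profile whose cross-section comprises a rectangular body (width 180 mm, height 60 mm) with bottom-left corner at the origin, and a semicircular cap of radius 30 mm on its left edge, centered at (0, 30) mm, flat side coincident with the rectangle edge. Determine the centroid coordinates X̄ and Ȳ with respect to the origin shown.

X̄ = 78.11 mm, Ȳ = 30.00 mm

rectangular body: A = 180 × 60 = 10800.00, centroid at (90.00, 30.00).
semicircular end: A = ½π·30² = 1413.72, centroid at (-12.73, 30.00).
ΣA = 12213.72 mm², ΣAX̄ = 954000.00 mm³, ΣAȲ = 366411.50 mm³.
X̄ = 954000.00/12213.72 = 78.11 mm; Ȳ = 366411.50/12213.72 = 30.00 mm.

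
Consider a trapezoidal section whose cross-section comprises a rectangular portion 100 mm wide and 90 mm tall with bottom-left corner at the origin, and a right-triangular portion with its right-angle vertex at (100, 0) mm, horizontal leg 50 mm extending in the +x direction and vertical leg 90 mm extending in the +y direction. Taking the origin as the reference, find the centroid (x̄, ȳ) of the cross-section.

Part | A | x̄ᵢ | ȳᵢ | A·x̄ᵢ | A·ȳᵢ
rectangular portion | 9000.00 | 50.00 | 45.00 | 450000.00 | 405000.00
triangular portion | 2250.00 | 116.67 | 30.00 | 262500.00 | 67500.00
Σ | 11250.00 |  |  | 712500.00 | 472500.00
x̄ = 712500.00 / 11250.00 = 63.33 mm
ȳ = 472500.00 / 11250.00 = 42.00 mm

x̄ = 63.33 mm, ȳ = 42.00 mm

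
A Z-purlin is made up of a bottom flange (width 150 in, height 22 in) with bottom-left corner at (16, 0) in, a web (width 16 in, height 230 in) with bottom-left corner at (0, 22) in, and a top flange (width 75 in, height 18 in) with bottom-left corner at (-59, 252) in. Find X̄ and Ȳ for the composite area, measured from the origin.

X̄ = 36.10 in, Ȳ = 107.18 in

Part | A | x̄ᵢ | ȳᵢ | A·x̄ᵢ | A·ȳᵢ
bottom flange | 3300.00 | 91.00 | 11.00 | 300300.00 | 36300.00
web | 3680.00 | 8.00 | 137.00 | 29440.00 | 504160.00
top flange | 1350.00 | -21.50 | 261.00 | -29025.00 | 352350.00
Σ | 8330.00 |  |  | 300715.00 | 892810.00
X̄ = 300715.00 / 8330.00 = 36.10 in
Ȳ = 892810.00 / 8330.00 = 107.18 in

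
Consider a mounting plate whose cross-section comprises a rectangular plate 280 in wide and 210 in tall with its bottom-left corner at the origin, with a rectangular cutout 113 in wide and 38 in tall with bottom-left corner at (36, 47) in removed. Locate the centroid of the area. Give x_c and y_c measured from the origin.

Part | A | x̄ᵢ | ȳᵢ | A·x̄ᵢ | A·ȳᵢ
plate | 58800.00 | 140.00 | 105.00 | 8232000.00 | 6174000.00
hole | -4294.00 | 92.50 | 66.00 | -397195.00 | -283404.00
Σ | 54506.00 |  |  | 7834805.00 | 5890596.00
x_c = 7834805.00 / 54506.00 = 143.74 in
y_c = 5890596.00 / 54506.00 = 108.07 in

x_c = 143.74 in, y_c = 108.07 in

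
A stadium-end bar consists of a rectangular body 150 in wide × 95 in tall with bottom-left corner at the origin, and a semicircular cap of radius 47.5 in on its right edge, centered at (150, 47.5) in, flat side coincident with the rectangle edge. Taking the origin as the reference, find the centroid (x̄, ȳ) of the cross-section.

x̄ = 93.95 in, ȳ = 47.50 in

Part | A | x̄ᵢ | ȳᵢ | A·x̄ᵢ | A·ȳᵢ
rectangular body | 14250.00 | 75.00 | 47.50 | 1068750.00 | 676875.00
semicircular end | 3544.11 | 170.16 | 47.50 | 603064.30 | 168345.19
Σ | 17794.11 |  |  | 1671814.30 | 845220.19
x̄ = 1671814.30 / 17794.11 = 93.95 in
ȳ = 845220.19 / 17794.11 = 47.50 in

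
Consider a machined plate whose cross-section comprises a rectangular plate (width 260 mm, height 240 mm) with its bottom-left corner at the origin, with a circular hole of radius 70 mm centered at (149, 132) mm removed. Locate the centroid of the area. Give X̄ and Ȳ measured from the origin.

X̄ = 123.78 mm, Ȳ = 116.07 mm

plate: A = 260 × 240 = 62400.00, centroid at (130.00, 120.00).
hole: A = −π·70² = -15393.80, centroid at (149.00, 132.00).
ΣA = 47006.20 mm²
ΣAX̄ = (62400.00)(130.00) + (-15393.80)(149.00) = 5818323.20 mm³
ΣAȲ = (62400.00)(120.00) + (-15393.80)(132.00) = 5456017.87 mm³
X̄ = 5818323.20 / 47006.20 = 123.78 mm
Ȳ = 5456017.87 / 47006.20 = 116.07 mm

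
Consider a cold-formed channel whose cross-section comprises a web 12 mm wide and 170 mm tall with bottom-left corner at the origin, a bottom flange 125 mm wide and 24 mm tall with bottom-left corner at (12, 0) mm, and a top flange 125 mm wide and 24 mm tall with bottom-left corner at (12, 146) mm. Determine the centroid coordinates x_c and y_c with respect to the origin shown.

x_c = 57.12 mm, y_c = 85.00 mm

web: A = 12 × 170 = 2040.00, centroid at (6.00, 85.00).
bottom flange: A = 125 × 24 = 3000.00, centroid at (74.50, 12.00).
top flange: A = 125 × 24 = 3000.00, centroid at (74.50, 158.00).
ΣA = 8040.00 mm²
ΣAx_c = (2040.00)(6.00) + (3000.00)(74.50) + (3000.00)(74.50) = 459240.00 mm³
ΣAy_c = (2040.00)(85.00) + (3000.00)(12.00) + (3000.00)(158.00) = 683400.00 mm³
x_c = 459240.00 / 8040.00 = 57.12 mm
y_c = 683400.00 / 8040.00 = 85.00 mm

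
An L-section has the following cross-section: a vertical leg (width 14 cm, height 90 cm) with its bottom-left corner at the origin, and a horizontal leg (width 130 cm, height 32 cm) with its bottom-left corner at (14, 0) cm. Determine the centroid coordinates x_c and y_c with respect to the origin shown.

x_c = 62.26 cm, y_c = 22.74 cm

vertical leg: A = 14 × 90 = 1260.00, centroid at (7.00, 45.00).
horizontal leg: A = 130 × 32 = 4160.00, centroid at (79.00, 16.00).
ΣA = 5420.00 cm², ΣAx_c = 337460.00 cm³, ΣAy_c = 123260.00 cm³.
x_c = 337460.00/5420.00 = 62.26 cm; y_c = 123260.00/5420.00 = 22.74 cm.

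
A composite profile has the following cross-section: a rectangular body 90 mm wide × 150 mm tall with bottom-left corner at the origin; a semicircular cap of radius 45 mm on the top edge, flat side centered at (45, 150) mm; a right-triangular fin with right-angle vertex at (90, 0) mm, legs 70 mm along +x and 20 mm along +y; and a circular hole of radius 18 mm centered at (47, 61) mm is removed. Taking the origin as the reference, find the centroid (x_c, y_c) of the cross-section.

rectangular body: A = 90 × 150 = 13500.00, centroid at (45.00, 75.00).
semicircular top: A = ½π·45² = 3180.86, centroid at (45.00, 169.10).
triangular fin: A = ½·70·20 = 700.00, centroid at (113.33, 6.67).
hole: A = −π·18² = -1017.88, centroid at (47.00, 61.00).
ΣA = 16362.99 mm²
ΣAx_c = (13500.00)(45.00) + (3180.86)(45.00) + (700.00)(113.33) + (-1017.88)(47.00) = 782131.98 mm³
ΣAy_c = (13500.00)(75.00) + (3180.86)(169.10) + (700.00)(6.67) + (-1017.88)(61.00) = 1492955.61 mm³
x_c = 782131.98 / 16362.99 = 47.80 mm
y_c = 1492955.61 / 16362.99 = 91.24 mm

x_c = 47.80 mm, y_c = 91.24 mm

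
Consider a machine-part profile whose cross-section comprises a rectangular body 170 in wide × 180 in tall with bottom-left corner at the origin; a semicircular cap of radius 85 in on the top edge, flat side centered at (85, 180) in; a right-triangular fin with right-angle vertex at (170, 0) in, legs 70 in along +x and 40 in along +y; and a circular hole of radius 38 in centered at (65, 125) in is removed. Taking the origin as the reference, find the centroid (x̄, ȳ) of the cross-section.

rectangular body: A = 170 × 180 = 30600.00, centroid at (85.00, 90.00).
semicircular top: A = ½π·85² = 11349.00, centroid at (85.00, 216.08).
triangular fin: A = ½·70·40 = 1400.00, centroid at (193.33, 13.33).
hole: A = −π·38² = -4536.46, centroid at (65.00, 125.00).
ΣA = 38812.54 in², ΣAx̄ = 3541462.07 in³, ΣAȳ = 4657846.48 in³.
x̄ = 3541462.07/38812.54 = 91.25 in; ȳ = 4657846.48/38812.54 = 120.01 in.

x̄ = 91.25 in, ȳ = 120.01 in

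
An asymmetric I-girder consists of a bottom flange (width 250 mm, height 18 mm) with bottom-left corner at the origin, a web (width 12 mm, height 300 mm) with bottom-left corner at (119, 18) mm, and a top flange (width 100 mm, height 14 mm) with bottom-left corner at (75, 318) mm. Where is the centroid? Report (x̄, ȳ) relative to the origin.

x̄ = 125.00 mm, ȳ = 115.82 mm

bottom flange: A = 250 × 18 = 4500.00, centroid at (125.00, 9.00).
web: A = 12 × 300 = 3600.00, centroid at (125.00, 168.00).
top flange: A = 100 × 14 = 1400.00, centroid at (125.00, 325.00).
ΣA = 9500.00 mm²
ΣAx̄ = (4500.00)(125.00) + (3600.00)(125.00) + (1400.00)(125.00) = 1187500.00 mm³
ΣAȳ = (4500.00)(9.00) + (3600.00)(168.00) + (1400.00)(325.00) = 1100300.00 mm³
x̄ = 1187500.00 / 9500.00 = 125.00 mm
ȳ = 1100300.00 / 9500.00 = 115.82 mm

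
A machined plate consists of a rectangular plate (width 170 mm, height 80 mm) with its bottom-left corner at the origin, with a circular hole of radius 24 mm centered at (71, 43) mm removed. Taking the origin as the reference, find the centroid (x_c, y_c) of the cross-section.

x_c = 87.15 mm, y_c = 39.54 mm

Part | A | x̄ᵢ | ȳᵢ | A·x̄ᵢ | A·ȳᵢ
plate | 13600.00 | 85.00 | 40.00 | 1156000.00 | 544000.00
hole | -1809.56 | 71.00 | 43.00 | -128478.57 | -77810.97
Σ | 11790.44 |  |  | 1027521.43 | 466189.03
x_c = 1027521.43 / 11790.44 = 87.15 mm
y_c = 466189.03 / 11790.44 = 39.54 mm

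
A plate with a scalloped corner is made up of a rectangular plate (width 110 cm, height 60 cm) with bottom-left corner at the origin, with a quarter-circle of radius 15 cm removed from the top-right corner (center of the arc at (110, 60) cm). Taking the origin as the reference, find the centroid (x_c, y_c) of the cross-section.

x_c = 53.66 cm, y_c = 29.35 cm

plate: A = 110 × 60 = 6600.00, centroid at (55.00, 30.00).
removed quarter-circle: A = −¼π·15² = -176.71, centroid at (103.63, 53.63).
ΣA = 6423.29 cm²
ΣAx_c = (6600.00)(55.00) + (-176.71)(103.63) = 344686.40 cm³
ΣAy_c = (6600.00)(30.00) + (-176.71)(53.63) = 188522.12 cm³
x_c = 344686.40 / 6423.29 = 53.66 cm
y_c = 188522.12 / 6423.29 = 29.35 cm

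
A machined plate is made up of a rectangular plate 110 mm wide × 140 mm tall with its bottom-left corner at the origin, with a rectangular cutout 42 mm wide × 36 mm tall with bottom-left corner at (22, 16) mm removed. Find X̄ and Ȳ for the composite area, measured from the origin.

X̄ = 56.31 mm, Ȳ = 73.92 mm

Part | A | x̄ᵢ | ȳᵢ | A·x̄ᵢ | A·ȳᵢ
plate | 15400.00 | 55.00 | 70.00 | 847000.00 | 1078000.00
hole | -1512.00 | 43.00 | 34.00 | -65016.00 | -51408.00
Σ | 13888.00 |  |  | 781984.00 | 1026592.00
X̄ = 781984.00 / 13888.00 = 56.31 mm
Ȳ = 1026592.00 / 13888.00 = 73.92 mm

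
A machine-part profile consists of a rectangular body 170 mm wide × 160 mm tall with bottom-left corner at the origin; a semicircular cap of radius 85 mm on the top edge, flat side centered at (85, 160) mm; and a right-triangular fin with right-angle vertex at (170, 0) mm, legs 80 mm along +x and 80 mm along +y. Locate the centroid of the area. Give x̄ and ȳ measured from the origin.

rectangular body: A = 170 × 160 = 27200.00, centroid at (85.00, 80.00).
semicircular top: A = ½π·85² = 11349.00, centroid at (85.00, 196.08).
triangular fin: A = ½·80·80 = 3200.00, centroid at (196.67, 26.67).
ΣA = 41749.00 mm², ΣAx̄ = 3905998.63 mm³, ΣAȳ = 4486590.55 mm³.
x̄ = 3905998.63/41749.00 = 93.56 mm; ȳ = 4486590.55/41749.00 = 107.47 mm.

x̄ = 93.56 mm, ȳ = 107.47 mm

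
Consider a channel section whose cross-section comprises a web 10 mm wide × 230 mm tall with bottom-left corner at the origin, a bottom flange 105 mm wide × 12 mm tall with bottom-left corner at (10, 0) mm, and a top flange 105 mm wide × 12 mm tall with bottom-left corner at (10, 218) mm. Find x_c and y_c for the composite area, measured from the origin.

x_c = 35.06 mm, y_c = 115.00 mm

web: A = 10 × 230 = 2300.00, centroid at (5.00, 115.00).
bottom flange: A = 105 × 12 = 1260.00, centroid at (62.50, 6.00).
top flange: A = 105 × 12 = 1260.00, centroid at (62.50, 224.00).
ΣA = 4820.00 mm², ΣAx_c = 169000.00 mm³, ΣAy_c = 554300.00 mm³.
x_c = 169000.00/4820.00 = 35.06 mm; y_c = 554300.00/4820.00 = 115.00 mm.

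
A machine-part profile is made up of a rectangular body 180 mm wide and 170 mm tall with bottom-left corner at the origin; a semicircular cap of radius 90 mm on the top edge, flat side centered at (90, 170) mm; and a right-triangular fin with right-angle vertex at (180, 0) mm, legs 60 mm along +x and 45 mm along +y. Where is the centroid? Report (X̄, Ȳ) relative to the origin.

Part | A | x̄ᵢ | ȳᵢ | A·x̄ᵢ | A·ȳᵢ
rectangular body | 30600.00 | 90.00 | 85.00 | 2754000.00 | 2601000.00
semicircular top | 12723.45 | 90.00 | 208.20 | 1145110.52 | 2648986.54
triangular fin | 1350.00 | 200.00 | 15.00 | 270000.00 | 20250.00
Σ | 44673.45 |  |  | 4169110.52 | 5270236.54
X̄ = 4169110.52 / 44673.45 = 93.32 mm
Ȳ = 5270236.54 / 44673.45 = 117.97 mm

X̄ = 93.32 mm, Ȳ = 117.97 mm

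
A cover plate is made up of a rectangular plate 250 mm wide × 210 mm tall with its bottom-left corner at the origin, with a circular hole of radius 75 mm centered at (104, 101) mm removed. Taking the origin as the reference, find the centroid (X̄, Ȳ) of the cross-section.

X̄ = 135.66 mm, Ȳ = 107.03 mm

plate: A = 250 × 210 = 52500.00, centroid at (125.00, 105.00).
hole: A = −π·75² = -17671.46, centroid at (104.00, 101.00).
ΣA = 34828.54 mm², ΣAX̄ = 4724668.30 mm³, ΣAȲ = 3727682.67 mm³.
X̄ = 4724668.30/34828.54 = 135.66 mm; Ȳ = 3727682.67/34828.54 = 107.03 mm.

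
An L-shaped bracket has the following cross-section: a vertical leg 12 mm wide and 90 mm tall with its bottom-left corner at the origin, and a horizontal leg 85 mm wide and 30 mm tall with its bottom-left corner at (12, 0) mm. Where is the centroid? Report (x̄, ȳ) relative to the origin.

vertical leg: A = 12 × 90 = 1080.00, centroid at (6.00, 45.00).
horizontal leg: A = 85 × 30 = 2550.00, centroid at (54.50, 15.00).
ΣA = 3630.00 mm², ΣAx̄ = 145455.00 mm³, ΣAȳ = 86850.00 mm³.
x̄ = 145455.00/3630.00 = 40.07 mm; ȳ = 86850.00/3630.00 = 23.93 mm.

x̄ = 40.07 mm, ȳ = 23.93 mm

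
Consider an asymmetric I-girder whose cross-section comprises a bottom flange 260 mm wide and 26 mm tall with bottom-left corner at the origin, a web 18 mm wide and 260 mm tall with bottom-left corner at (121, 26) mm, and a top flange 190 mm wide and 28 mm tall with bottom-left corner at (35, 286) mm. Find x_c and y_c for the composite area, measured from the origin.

x_c = 130.00 mm, y_c = 144.03 mm

Part | A | x̄ᵢ | ȳᵢ | A·x̄ᵢ | A·ȳᵢ
bottom flange | 6760.00 | 130.00 | 13.00 | 878800.00 | 87880.00
web | 4680.00 | 130.00 | 156.00 | 608400.00 | 730080.00
top flange | 5320.00 | 130.00 | 300.00 | 691600.00 | 1596000.00
Σ | 16760.00 |  |  | 2178800.00 | 2413960.00
x_c = 2178800.00 / 16760.00 = 130.00 mm
y_c = 2413960.00 / 16760.00 = 144.03 mm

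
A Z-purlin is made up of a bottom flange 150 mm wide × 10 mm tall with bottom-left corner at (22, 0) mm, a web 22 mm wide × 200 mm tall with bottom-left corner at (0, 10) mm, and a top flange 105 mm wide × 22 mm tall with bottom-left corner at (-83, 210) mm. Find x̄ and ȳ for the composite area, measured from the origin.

bottom flange: A = 150 × 10 = 1500.00, centroid at (97.00, 5.00).
web: A = 22 × 200 = 4400.00, centroid at (11.00, 110.00).
top flange: A = 105 × 22 = 2310.00, centroid at (-30.50, 221.00).
ΣA = 8210.00 mm²
ΣAx̄ = (1500.00)(97.00) + (4400.00)(11.00) + (2310.00)(-30.50) = 123445.00 mm³
ΣAȳ = (1500.00)(5.00) + (4400.00)(110.00) + (2310.00)(221.00) = 1002010.00 mm³
x̄ = 123445.00 / 8210.00 = 15.04 mm
ȳ = 1002010.00 / 8210.00 = 122.05 mm

x̄ = 15.04 mm, ȳ = 122.05 mm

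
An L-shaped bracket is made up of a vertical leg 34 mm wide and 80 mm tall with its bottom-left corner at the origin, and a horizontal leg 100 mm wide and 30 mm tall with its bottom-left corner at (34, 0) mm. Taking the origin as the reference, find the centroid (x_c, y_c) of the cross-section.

vertical leg: A = 34 × 80 = 2720.00, centroid at (17.00, 40.00).
horizontal leg: A = 100 × 30 = 3000.00, centroid at (84.00, 15.00).
ΣA = 5720.00 mm², ΣAx_c = 298240.00 mm³, ΣAy_c = 153800.00 mm³.
x_c = 298240.00/5720.00 = 52.14 mm; y_c = 153800.00/5720.00 = 26.89 mm.

x_c = 52.14 mm, y_c = 26.89 mm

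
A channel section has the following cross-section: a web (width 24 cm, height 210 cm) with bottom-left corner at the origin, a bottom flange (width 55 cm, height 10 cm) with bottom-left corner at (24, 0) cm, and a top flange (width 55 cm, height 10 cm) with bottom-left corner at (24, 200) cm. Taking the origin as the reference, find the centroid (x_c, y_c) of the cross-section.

web: A = 24 × 210 = 5040.00, centroid at (12.00, 105.00).
bottom flange: A = 55 × 10 = 550.00, centroid at (51.50, 5.00).
top flange: A = 55 × 10 = 550.00, centroid at (51.50, 205.00).
ΣA = 6140.00 cm², ΣAx_c = 117130.00 cm³, ΣAy_c = 644700.00 cm³.
x_c = 117130.00/6140.00 = 19.08 cm; y_c = 644700.00/6140.00 = 105.00 cm.

x_c = 19.08 cm, y_c = 105.00 cm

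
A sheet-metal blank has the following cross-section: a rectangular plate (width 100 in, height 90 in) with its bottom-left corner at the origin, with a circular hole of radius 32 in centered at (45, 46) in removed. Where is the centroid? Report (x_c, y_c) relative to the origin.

x_c = 52.78 in, y_c = 44.44 in

plate: A = 100 × 90 = 9000.00, centroid at (50.00, 45.00).
hole: A = −π·32² = -3216.99, centroid at (45.00, 46.00).
ΣA = 5783.01 in²
ΣAx_c = (9000.00)(50.00) + (-3216.99)(45.00) = 305235.41 in³
ΣAy_c = (9000.00)(45.00) + (-3216.99)(46.00) = 257018.42 in³
x_c = 305235.41 / 5783.01 = 52.78 in
y_c = 257018.42 / 5783.01 = 44.44 in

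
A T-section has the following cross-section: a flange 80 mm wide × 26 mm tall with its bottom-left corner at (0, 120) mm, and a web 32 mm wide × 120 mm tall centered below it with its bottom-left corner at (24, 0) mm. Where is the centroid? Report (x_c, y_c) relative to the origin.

web: A = 32 × 120 = 3840.00, centroid at (40.00, 60.00).
flange: A = 80 × 26 = 2080.00, centroid at (40.00, 133.00).
ΣA = 5920.00 mm²
ΣAx_c = (3840.00)(40.00) + (2080.00)(40.00) = 236800.00 mm³
ΣAy_c = (3840.00)(60.00) + (2080.00)(133.00) = 507040.00 mm³
x_c = 236800.00 / 5920.00 = 40.00 mm
y_c = 507040.00 / 5920.00 = 85.65 mm

x_c = 40.00 mm, y_c = 85.65 mm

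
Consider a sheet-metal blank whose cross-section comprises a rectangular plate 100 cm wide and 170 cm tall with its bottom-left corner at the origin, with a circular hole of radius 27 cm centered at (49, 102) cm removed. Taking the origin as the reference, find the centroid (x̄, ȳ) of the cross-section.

plate: A = 100 × 170 = 17000.00, centroid at (50.00, 85.00).
hole: A = −π·27² = -2290.22, centroid at (49.00, 102.00).
ΣA = 14709.78 cm², ΣAx̄ = 737779.17 cm³, ΣAȳ = 1211397.45 cm³.
x̄ = 737779.17/14709.78 = 50.16 cm; ȳ = 1211397.45/14709.78 = 82.35 cm.

x̄ = 50.16 cm, ȳ = 82.35 cm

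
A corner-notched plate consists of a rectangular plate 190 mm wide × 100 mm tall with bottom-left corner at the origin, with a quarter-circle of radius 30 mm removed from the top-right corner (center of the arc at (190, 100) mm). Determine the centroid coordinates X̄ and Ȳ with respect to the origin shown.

plate: A = 190 × 100 = 19000.00, centroid at (95.00, 50.00).
removed quarter-circle: A = −¼π·30² = -706.86, centroid at (177.27, 87.27).
ΣA = 18293.14 mm², ΣAX̄ = 1679696.91 mm³, ΣAȲ = 888314.17 mm³.
X̄ = 1679696.91/18293.14 = 91.82 mm; Ȳ = 888314.17/18293.14 = 48.56 mm.

X̄ = 91.82 mm, Ȳ = 48.56 mm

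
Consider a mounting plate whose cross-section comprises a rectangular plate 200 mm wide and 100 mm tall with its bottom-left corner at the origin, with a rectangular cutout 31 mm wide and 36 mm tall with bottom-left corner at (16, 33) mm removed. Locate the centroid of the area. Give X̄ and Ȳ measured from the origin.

plate: A = 200 × 100 = 20000.00, centroid at (100.00, 50.00).
hole: A = −(31 × 36) = -1116.00, centroid at (31.50, 51.00).
ΣA = 18884.00 mm², ΣAX̄ = 1964846.00 mm³, ΣAȲ = 943084.00 mm³.
X̄ = 1964846.00/18884.00 = 104.05 mm; Ȳ = 943084.00/18884.00 = 49.94 mm.

X̄ = 104.05 mm, Ȳ = 49.94 mm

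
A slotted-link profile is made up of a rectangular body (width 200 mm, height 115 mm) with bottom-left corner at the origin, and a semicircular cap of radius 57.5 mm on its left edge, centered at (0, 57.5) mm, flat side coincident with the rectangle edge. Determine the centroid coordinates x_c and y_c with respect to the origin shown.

rectangular body: A = 200 × 115 = 23000.00, centroid at (100.00, 57.50).
semicircular end: A = ½π·57.5² = 5193.45, centroid at (-24.40, 57.50).
ΣA = 28193.45 mm²
ΣAx_c = (23000.00)(100.00) + (5193.45)(-24.40) = 2173260.42 mm³
ΣAy_c = (23000.00)(57.50) + (5193.45)(57.50) = 1621123.11 mm³
x_c = 2173260.42 / 28193.45 = 77.08 mm
y_c = 1621123.11 / 28193.45 = 57.50 mm

x_c = 77.08 mm, y_c = 57.50 mm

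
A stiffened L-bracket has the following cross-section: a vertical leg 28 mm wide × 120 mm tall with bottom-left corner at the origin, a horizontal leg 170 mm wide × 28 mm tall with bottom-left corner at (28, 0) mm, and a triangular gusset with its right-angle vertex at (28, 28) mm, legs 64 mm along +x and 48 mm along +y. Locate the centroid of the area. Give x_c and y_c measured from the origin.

vertical leg: A = 28 × 120 = 3360.00, centroid at (14.00, 60.00).
horizontal leg: A = 170 × 28 = 4760.00, centroid at (113.00, 14.00).
gusset: A = ½·64·48 = 1536.00, centroid at (49.33, 44.00).
ΣA = 9656.00 mm², ΣAx_c = 660696.00 mm³, ΣAy_c = 335824.00 mm³.
x_c = 660696.00/9656.00 = 68.42 mm; y_c = 335824.00/9656.00 = 34.78 mm.

x_c = 68.42 mm, y_c = 34.78 mm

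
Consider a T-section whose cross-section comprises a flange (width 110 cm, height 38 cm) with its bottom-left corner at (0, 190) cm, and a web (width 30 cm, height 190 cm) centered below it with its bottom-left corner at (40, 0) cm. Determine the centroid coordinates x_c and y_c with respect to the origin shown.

web: A = 30 × 190 = 5700.00, centroid at (55.00, 95.00).
flange: A = 110 × 38 = 4180.00, centroid at (55.00, 209.00).
ΣA = 9880.00 cm², ΣAx_c = 543400.00 cm³, ΣAy_c = 1415120.00 cm³.
x_c = 543400.00/9880.00 = 55.00 cm; y_c = 1415120.00/9880.00 = 143.23 cm.

x_c = 55.00 cm, y_c = 143.23 cm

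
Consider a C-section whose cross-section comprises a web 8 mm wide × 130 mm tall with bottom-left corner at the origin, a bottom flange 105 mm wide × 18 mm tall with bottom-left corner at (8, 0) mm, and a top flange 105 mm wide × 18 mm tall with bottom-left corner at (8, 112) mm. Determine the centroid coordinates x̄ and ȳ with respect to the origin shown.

Part | A | x̄ᵢ | ȳᵢ | A·x̄ᵢ | A·ȳᵢ
web | 1040.00 | 4.00 | 65.00 | 4160.00 | 67600.00
bottom flange | 1890.00 | 60.50 | 9.00 | 114345.00 | 17010.00
top flange | 1890.00 | 60.50 | 121.00 | 114345.00 | 228690.00
Σ | 4820.00 |  |  | 232850.00 | 313300.00
x̄ = 232850.00 / 4820.00 = 48.31 mm
ȳ = 313300.00 / 4820.00 = 65.00 mm

x̄ = 48.31 mm, ȳ = 65.00 mm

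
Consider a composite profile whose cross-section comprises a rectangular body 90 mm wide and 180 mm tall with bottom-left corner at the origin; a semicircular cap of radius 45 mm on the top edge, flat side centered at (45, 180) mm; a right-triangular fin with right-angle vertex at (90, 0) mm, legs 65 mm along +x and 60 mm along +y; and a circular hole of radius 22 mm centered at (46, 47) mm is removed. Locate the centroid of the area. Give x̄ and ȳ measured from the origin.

Part | A | x̄ᵢ | ȳᵢ | A·x̄ᵢ | A·ȳᵢ
rectangular body | 16200.00 | 45.00 | 90.00 | 729000.00 | 1458000.00
semicircular top | 3180.86 | 45.00 | 199.10 | 143138.82 | 633305.26
triangular fin | 1950.00 | 111.67 | 20.00 | 217750.00 | 39000.00
hole | -1520.53 | 46.00 | 47.00 | -69944.42 | -71464.95
Σ | 19810.33 |  |  | 1019944.40 | 2058840.31
x̄ = 1019944.40 / 19810.33 = 51.49 mm
ȳ = 2058840.31 / 19810.33 = 103.93 mm

x̄ = 51.49 mm, ȳ = 103.93 mm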